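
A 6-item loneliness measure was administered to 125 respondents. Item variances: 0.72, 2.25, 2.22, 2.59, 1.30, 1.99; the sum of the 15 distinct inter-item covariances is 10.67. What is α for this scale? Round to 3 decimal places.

sum of item variances = 0.72 + 2.25 + 2.22 + 2.59 + 1.30 + 1.99 = 11.07
Sum of distinct covariances = 10.67
σ²_total = sum of item variances + 2·Σcov = 11.07 + 2 × 10.67 = 32.41
α = (6/5)·(1 − 11.07/32.41) = 0.790

α = 0.790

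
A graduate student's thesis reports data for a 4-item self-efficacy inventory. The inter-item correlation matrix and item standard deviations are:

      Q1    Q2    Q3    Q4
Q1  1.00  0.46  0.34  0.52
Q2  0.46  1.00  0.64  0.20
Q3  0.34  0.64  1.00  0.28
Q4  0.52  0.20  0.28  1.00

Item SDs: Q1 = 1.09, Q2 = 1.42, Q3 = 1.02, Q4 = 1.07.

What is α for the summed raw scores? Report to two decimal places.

α = 0.73

Σσ²ᵢ = 1.09² + 1.42² + 1.02² + 1.07² = 5.3898
Covariances σ_ij = r_ij · s_i · s_j:
  σ(Q1,Q2) = 0.46 × 1.09 × 1.42 = 0.7120
  σ(Q1,Q3) = 0.34 × 1.09 × 1.02 = 0.3780
  σ(Q1,Q4) = 0.52 × 1.09 × 1.07 = 0.6065
  σ(Q2,Q3) = 0.64 × 1.42 × 1.02 = 0.9270
  σ(Q2,Q4) = 0.20 × 1.42 × 1.07 = 0.3039
  σ(Q3,Q4) = 0.28 × 1.02 × 1.07 = 0.3056
σ²_T = Σσ²ᵢ + 2·Σσ_ij = 5.3898 + 2 × 3.2330 = 11.8558
α = (4/3)·(1 − 5.3898/11.8558) = 0.73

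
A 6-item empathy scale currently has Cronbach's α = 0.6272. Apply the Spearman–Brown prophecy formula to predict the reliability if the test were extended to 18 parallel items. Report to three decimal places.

predicted reliability = 0.835

Length factor m = 18/6 = 3.0000
α' = m·α / (1 + (m−1)·α)
   = 18/6 × 0.6272 / (1 + (18/6 − 1) × 0.6272)
   = 1.8816 / 2.2544 = 0.835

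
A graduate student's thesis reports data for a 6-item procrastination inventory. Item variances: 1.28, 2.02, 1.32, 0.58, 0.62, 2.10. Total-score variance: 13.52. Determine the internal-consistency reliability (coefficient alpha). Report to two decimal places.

ΣVar(i) = 1.28 + 2.02 + 1.32 + 0.58 + 0.62 + 2.10 = 7.92
α = (k/(k−1))·(1 − ΣVar(i)/σ²_total) = (6/5)·(1 − 7.92/13.52) = 0.50

α = 0.50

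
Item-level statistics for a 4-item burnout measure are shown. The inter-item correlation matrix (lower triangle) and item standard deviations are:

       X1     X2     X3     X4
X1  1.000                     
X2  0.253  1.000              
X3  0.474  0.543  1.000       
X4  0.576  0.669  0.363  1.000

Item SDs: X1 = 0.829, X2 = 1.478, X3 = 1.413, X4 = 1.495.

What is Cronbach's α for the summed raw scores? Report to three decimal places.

Σσ²ᵢ = 0.829² + 1.478² + 1.413² + 1.495² = 7.1033
Covariances σ_ij = r_ij · s_i · s_j:
  σ(X1,X2) = 0.253 × 0.829 × 1.478 = 0.3100
  σ(X1,X3) = 0.474 × 0.829 × 1.413 = 0.5552
  σ(X1,X4) = 0.576 × 0.829 × 1.495 = 0.7139
  σ(X2,X3) = 0.543 × 1.478 × 1.413 = 1.1340
  σ(X2,X4) = 0.669 × 1.478 × 1.495 = 1.4782
  σ(X3,X4) = 0.363 × 1.413 × 1.495 = 0.7668
σ²_T = Σσ²ᵢ + 2·Σσ_ij = 7.1033 + 2 × 4.9581 = 17.0195
α = (4/3)·(1 − 7.1033/17.0195) = 0.777

Cronbach's α = 0.777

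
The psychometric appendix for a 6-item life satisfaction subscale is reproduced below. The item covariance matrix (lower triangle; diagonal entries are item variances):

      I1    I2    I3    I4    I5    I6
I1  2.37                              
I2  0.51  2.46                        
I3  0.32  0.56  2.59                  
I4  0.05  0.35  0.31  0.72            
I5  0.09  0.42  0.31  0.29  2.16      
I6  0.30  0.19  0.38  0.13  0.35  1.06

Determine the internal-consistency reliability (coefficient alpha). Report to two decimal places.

Σσᵢ² = 2.37 + 2.46 + 2.59 + 0.72 + 2.16 + 1.06 = 11.36
Σ_{i<j} σ_ij = 4.56
σ²_total = 11.36 + 2 × 4.56 = 20.48
α = (k/(k−1))·(1 − Σσᵢ²/σ²_total) = (6/5)·(1 − 11.36/20.48) = 0.53

coefficient alpha = 0.53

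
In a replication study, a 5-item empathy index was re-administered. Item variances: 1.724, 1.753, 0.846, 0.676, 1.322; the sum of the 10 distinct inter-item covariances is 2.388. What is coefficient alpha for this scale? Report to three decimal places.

coefficient alpha = 0.538

Σσ²ᵢ = 1.724 + 1.753 + 0.846 + 0.676 + 1.322 = 6.321
Sum of distinct covariances = 2.388
Var(T) = Σσ²ᵢ + 2·Σcov = 6.321 + 2 × 2.388 = 11.097
α = (5/4)·(1 − 6.321/11.097) = 0.538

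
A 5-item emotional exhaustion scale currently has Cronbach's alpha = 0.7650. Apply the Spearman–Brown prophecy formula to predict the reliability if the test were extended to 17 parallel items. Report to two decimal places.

Length factor m = 17/5 = 3.4000
α' = m·α / (1 + (m−1)·α)
   = 17/5 × 0.7650 / (1 + (17/5 − 1) × 0.7650)
   = 2.6010 / 2.8360 = 0.92

predicted reliability = 0.92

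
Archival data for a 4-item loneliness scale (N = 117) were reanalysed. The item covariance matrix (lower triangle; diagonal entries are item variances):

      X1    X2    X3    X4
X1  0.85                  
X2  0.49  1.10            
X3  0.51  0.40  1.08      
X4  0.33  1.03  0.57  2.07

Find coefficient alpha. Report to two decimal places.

Σσ²ᵢ = 0.85 + 1.10 + 1.08 + 2.07 = 5.10
Sum of off-diagonal covariances = 3.33
total variance = 5.10 + 2 × 3.33 = 11.76
α = (k/(k−1))·(1 − Σσ²ᵢ/total variance) = (4/3)·(1 − 5.10/11.76) = 0.76

coefficient alpha = 0.76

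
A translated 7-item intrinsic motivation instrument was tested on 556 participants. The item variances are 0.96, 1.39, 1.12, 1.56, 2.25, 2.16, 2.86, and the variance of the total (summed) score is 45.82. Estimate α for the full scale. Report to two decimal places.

α = 0.85

ΣVar(i) = 0.96 + 1.39 + 1.12 + 1.56 + 2.25 + 2.16 + 2.86 = 12.30
α = (k/(k−1))·(1 − ΣVar(i)/total variance) = (7/6)·(1 − 12.30/45.82) = 0.85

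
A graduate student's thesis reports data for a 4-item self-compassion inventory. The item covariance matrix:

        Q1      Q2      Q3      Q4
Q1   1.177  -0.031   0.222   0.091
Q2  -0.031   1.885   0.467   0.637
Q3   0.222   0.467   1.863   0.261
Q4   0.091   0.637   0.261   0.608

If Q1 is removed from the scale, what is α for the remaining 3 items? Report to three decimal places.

α = 0.578

Remaining items: Q2, Q3, Q4 (k = 3).
Σσᵢ² = 1.885 + 1.863 + 0.608 = 4.356
σ²_T = 4.356 + 2 × 1.365 = 7.086
α (item deleted) = (3/2)·(1 − 4.356/7.086) = 0.578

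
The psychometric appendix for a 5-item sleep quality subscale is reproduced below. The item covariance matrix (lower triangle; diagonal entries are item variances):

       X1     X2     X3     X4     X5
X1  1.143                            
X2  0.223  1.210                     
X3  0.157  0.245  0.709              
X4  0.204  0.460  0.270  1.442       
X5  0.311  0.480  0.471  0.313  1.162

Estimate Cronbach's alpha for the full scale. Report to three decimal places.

Cronbach's alpha = 0.657

Σσ²ᵢ = 1.143 + 1.210 + 0.709 + 1.442 + 1.162 = 5.666
Σ_{i<j} σ_ij = 3.134
Var(T) = 5.666 + 2 × 3.134 = 11.934
α = (k/(k−1))·(1 − Σσ²ᵢ/Var(T)) = (5/4)·(1 − 5.666/11.934) = 0.657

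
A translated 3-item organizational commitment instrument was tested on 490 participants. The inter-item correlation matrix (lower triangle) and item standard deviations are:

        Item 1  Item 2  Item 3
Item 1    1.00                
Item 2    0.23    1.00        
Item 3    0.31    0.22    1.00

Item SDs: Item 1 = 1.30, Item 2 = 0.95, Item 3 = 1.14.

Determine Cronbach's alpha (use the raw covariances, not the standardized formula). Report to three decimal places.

Σσ²ᵢ = 1.30² + 0.95² + 1.14² = 3.8921
Covariances σ_ij = r_ij · s_i · s_j:
  σ(Item 1,Item 2) = 0.23 × 1.30 × 0.95 = 0.2841
  σ(Item 1,Item 3) = 0.31 × 1.30 × 1.14 = 0.4594
  σ(Item 2,Item 3) = 0.22 × 0.95 × 1.14 = 0.2383
σ²_T = Σσ²ᵢ + 2·Σσ_ij = 3.8921 + 2 × 0.9818 = 5.8557
α = (3/2)·(1 − 3.8921/5.8557) = 0.503

Cronbach's alpha = 0.503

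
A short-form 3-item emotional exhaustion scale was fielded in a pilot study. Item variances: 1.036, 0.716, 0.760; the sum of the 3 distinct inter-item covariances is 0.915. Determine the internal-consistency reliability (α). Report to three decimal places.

α = 0.632

Σσᵢ² = 1.036 + 0.716 + 0.760 = 2.512
Sum of distinct covariances = 0.915
σ²_total = Σσᵢ² + 2·Σcov = 2.512 + 2 × 0.915 = 4.342
α = (3/2)·(1 − 2.512/4.342) = 0.632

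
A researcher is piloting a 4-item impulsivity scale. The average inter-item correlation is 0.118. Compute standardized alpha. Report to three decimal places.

α = 0.349

Standardized α = k·r̄ / (1 + (k−1)·r̄) = 4 × 0.118 / (1 + 3 × 0.118)
  = 0.4720 / 1.3540 = 0.349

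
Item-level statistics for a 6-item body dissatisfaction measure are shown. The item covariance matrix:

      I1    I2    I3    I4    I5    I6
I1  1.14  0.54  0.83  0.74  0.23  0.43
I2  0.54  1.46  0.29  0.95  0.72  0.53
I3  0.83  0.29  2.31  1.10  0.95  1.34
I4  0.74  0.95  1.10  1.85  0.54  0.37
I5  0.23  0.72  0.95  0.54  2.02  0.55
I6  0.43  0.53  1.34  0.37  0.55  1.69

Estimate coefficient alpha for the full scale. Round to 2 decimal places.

α = 0.79

Σσ²ᵢ = 1.14 + 1.46 + 2.31 + 1.85 + 2.02 + 1.69 = 10.47
Σ_{i<j} σ_ij = 10.11
σ²_total = 10.47 + 2 × 10.11 = 30.69
α = (k/(k−1))·(1 − Σσ²ᵢ/σ²_total) = (6/5)·(1 − 10.47/30.69) = 0.79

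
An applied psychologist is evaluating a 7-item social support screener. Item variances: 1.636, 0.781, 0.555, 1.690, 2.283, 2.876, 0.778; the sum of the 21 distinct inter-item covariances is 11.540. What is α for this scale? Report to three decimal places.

Σσ²ᵢ = 1.636 + 0.781 + 0.555 + 1.690 + 2.283 + 2.876 + 0.778 = 10.599
Sum of distinct covariances = 11.540
σ²_total = Σσ²ᵢ + 2·Σcov = 10.599 + 2 × 11.540 = 33.679
α = (7/6)·(1 − 10.599/33.679) = 0.800

α = 0.800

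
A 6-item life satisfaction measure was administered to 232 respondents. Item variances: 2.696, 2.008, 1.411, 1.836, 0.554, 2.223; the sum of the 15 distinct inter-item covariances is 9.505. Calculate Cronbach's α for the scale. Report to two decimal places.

α = 0.77

Σσ²ᵢ = 2.696 + 2.008 + 1.411 + 1.836 + 0.554 + 2.223 = 10.728
Sum of distinct covariances = 9.505
σ²_T = Σσ²ᵢ + 2·Σcov = 10.728 + 2 × 9.505 = 29.738
α = (6/5)·(1 − 10.728/29.738) = 0.77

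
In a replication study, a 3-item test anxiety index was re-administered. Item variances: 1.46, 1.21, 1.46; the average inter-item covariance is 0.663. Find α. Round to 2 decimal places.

α = 0.74

ΣVar(i) = 1.46 + 1.21 + 1.46 = 4.13
Sum of the 3 distinct covariances = 3 × 0.663 = 1.989
total variance = ΣVar(i) + 2·Σcov = 4.13 + 2 × 1.989 = 8.108
α = (3/2)·(1 − 4.13/8.108) = 0.74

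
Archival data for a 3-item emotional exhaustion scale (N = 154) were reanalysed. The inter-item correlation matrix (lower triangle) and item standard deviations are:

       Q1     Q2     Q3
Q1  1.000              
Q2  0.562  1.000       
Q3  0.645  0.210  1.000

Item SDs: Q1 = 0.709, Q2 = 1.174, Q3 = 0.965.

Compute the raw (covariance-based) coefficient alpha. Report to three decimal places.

Σσ²ᵢ = 0.709² + 1.174² + 0.965² = 2.8122
Covariances σ_ij = r_ij · s_i · s_j:
  σ(Q1,Q2) = 0.562 × 0.709 × 1.174 = 0.4678
  σ(Q1,Q3) = 0.645 × 0.709 × 0.965 = 0.4413
  σ(Q2,Q3) = 0.210 × 1.174 × 0.965 = 0.2379
σ²_T = Σσ²ᵢ + 2·Σσ_ij = 2.8122 + 2 × 1.1470 = 5.1062
α = (3/2)·(1 − 2.8122/5.1062) = 0.674

α = 0.674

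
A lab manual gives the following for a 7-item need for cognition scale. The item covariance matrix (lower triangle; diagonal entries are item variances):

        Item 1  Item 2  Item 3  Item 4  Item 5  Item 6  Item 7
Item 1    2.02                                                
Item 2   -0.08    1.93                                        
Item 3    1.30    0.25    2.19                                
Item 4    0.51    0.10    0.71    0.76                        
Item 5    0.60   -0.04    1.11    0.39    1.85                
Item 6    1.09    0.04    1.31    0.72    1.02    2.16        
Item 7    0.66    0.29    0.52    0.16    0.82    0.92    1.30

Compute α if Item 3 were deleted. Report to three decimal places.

Remaining items: Item 1, Item 2, Item 4, Item 5, Item 6, Item 7 (k = 6).
Σσ²ᵢ = 2.02 + 1.93 + 0.76 + 1.85 + 2.16 + 1.30 = 10.02
Var(T) = 10.02 + 2 × 7.20 = 24.42
α (item deleted) = (6/5)·(1 − 10.02/24.42) = 0.708

α = 0.708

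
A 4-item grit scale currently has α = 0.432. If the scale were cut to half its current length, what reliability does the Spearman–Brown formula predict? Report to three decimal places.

predicted reliability = 0.276

Length factor m = 1/2
α' = m·α / (1 − (1−m)·α)
   = 1/2 × 0.432 / (1 − (1 − 1/2) × 0.432)
   = 0.2160 / 0.7840 = 0.276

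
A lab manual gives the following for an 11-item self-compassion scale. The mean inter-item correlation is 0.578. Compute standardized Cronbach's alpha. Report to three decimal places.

α = 0.938

Standardized α = k·r̄ / (1 + (k−1)·r̄) = 11 × 0.578 / (1 + 10 × 0.578)
  = 6.3580 / 6.7800 = 0.938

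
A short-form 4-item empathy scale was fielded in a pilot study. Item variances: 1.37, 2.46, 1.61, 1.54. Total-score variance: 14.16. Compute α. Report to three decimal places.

α = 0.676

ΣVar(i) = 1.37 + 2.46 + 1.61 + 1.54 = 6.98
α = (k/(k−1))·(1 − ΣVar(i)/σ²_total) = (4/3)·(1 − 6.98/14.16) = 0.676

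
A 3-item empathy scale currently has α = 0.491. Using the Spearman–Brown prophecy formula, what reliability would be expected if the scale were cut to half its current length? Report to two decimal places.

Length factor m = 1/2
α' = m·α / (1 − (1−m)·α)
   = 1/2 × 0.491 / (1 − (1 − 1/2) × 0.491)
   = 0.2455 / 0.7545 = 0.33

predicted reliability = 0.33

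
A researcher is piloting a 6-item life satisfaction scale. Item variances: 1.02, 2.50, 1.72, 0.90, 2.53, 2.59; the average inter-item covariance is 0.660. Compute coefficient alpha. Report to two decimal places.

sum of item variances = 1.02 + 2.50 + 1.72 + 0.90 + 2.53 + 2.59 = 11.26
Sum of the 15 distinct covariances = 15 × 0.660 = 9.900
Var(T) = sum of item variances + 2·Σcov = 11.26 + 2 × 9.900 = 31.060
α = (6/5)·(1 − 11.26/31.060) = 0.76

coefficient alpha = 0.76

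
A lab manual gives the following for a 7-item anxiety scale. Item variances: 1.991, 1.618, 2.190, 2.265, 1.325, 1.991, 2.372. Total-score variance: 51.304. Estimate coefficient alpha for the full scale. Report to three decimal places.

coefficient alpha = 0.854

Σσᵢ² = 1.991 + 1.618 + 2.190 + 2.265 + 1.325 + 1.991 + 2.372 = 13.752
α = (k/(k−1))·(1 − Σσᵢ²/total variance) = (7/6)·(1 − 13.752/51.304) = 0.854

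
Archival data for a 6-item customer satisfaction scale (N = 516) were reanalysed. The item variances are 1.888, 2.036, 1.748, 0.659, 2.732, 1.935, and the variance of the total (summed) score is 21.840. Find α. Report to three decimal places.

ΣVar(i) = 1.888 + 2.036 + 1.748 + 0.659 + 2.732 + 1.935 = 10.998
α = (k/(k−1))·(1 − ΣVar(i)/σ²_total) = (6/5)·(1 − 10.998/21.840) = 0.596

α = 0.596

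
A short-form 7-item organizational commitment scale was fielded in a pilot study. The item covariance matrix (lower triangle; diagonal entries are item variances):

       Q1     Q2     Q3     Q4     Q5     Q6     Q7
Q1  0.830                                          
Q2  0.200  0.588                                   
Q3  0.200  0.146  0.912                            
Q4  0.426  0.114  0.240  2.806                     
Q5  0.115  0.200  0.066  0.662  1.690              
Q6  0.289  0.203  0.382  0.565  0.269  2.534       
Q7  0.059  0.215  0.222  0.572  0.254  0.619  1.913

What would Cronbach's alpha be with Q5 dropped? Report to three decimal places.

α = 0.578

Remaining items: Q1, Q2, Q3, Q4, Q6, Q7 (k = 6).
sum of item variances = 0.830 + 0.588 + 0.912 + 2.806 + 2.534 + 1.913 = 9.583
Var(T) = 9.583 + 2 × 4.452 = 18.487
α (item deleted) = (6/5)·(1 − 9.583/18.487) = 0.578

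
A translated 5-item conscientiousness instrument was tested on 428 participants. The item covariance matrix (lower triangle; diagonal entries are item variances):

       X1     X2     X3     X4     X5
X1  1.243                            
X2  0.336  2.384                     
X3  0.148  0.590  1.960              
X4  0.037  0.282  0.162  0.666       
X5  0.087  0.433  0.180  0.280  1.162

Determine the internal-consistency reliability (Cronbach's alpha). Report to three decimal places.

Cronbach's alpha = 0.508

ΣVar(i) = 1.243 + 2.384 + 1.960 + 0.666 + 1.162 = 7.415
Sum of off-diagonal covariances = 2.535
total variance = 7.415 + 2 × 2.535 = 12.485
α = (k/(k−1))·(1 − ΣVar(i)/total variance) = (5/4)·(1 − 7.415/12.485) = 0.508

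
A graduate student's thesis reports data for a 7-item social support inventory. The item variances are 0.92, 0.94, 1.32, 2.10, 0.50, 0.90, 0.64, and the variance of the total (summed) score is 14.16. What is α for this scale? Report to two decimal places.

Σσᵢ² = 0.92 + 0.94 + 1.32 + 2.10 + 0.50 + 0.90 + 0.64 = 7.32
α = (k/(k−1))·(1 − Σσᵢ²/Var(T)) = (7/6)·(1 − 7.32/14.16) = 0.56

α = 0.56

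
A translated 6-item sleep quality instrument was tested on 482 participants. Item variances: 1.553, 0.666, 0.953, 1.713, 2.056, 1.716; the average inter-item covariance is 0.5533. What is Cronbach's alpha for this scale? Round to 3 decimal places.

sum of item variances = 1.553 + 0.666 + 0.953 + 1.713 + 2.056 + 1.716 = 8.657
Sum of the 15 distinct covariances = 15 × 0.5533 = 8.2995
σ²_total = sum of item variances + 2·Σcov = 8.657 + 2 × 8.2995 = 25.2560
α = (6/5)·(1 − 8.657/25.2560) = 0.789

Cronbach's alpha = 0.789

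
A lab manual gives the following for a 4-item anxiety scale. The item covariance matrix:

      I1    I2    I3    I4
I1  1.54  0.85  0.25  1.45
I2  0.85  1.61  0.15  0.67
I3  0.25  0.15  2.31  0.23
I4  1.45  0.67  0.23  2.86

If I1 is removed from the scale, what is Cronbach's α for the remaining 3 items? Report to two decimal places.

Cronbach's α = 0.35

Remaining items: I2, I3, I4 (k = 3).
ΣVar(i) = 1.61 + 2.31 + 2.86 = 6.78
σ²_T = 6.78 + 2 × 1.05 = 8.88
α (item deleted) = (3/2)·(1 − 6.78/8.88) = 0.35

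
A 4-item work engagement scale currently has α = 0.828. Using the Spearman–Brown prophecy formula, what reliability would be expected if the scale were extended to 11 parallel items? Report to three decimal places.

predicted reliability = 0.930

Length factor m = 11/4 = 2.7500
α' = m·α / (1 + (m−1)·α)
   = 11/4 × 0.828 / (1 + (11/4 − 1) × 0.828)
   = 2.2770 / 2.4490 = 0.930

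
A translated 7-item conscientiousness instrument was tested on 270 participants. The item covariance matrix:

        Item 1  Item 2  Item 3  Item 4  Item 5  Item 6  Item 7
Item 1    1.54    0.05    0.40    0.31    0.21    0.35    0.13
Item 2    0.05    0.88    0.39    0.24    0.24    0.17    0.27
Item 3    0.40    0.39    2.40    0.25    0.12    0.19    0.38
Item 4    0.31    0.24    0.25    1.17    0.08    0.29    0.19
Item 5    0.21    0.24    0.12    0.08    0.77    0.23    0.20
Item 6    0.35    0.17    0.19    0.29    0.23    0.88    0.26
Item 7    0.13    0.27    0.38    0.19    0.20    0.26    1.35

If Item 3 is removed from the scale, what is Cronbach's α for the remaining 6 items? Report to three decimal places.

α = 0.593

Remaining items: Item 1, Item 2, Item 4, Item 5, Item 6, Item 7 (k = 6).
Σσᵢ² = 1.54 + 0.88 + 1.17 + 0.77 + 0.88 + 1.35 = 6.59
σ²_total = 6.59 + 2 × 3.22 = 13.03
α (item deleted) = (6/5)·(1 − 6.59/13.03) = 0.593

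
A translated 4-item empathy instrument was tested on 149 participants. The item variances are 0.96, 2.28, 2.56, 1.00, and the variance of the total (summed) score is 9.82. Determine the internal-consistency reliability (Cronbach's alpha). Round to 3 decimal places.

Σσᵢ² = 0.96 + 2.28 + 2.56 + 1.00 = 6.80
α = (k/(k−1))·(1 − Σσᵢ²/σ²_total) = (4/3)·(1 − 6.80/9.82) = 0.410

Cronbach's alpha = 0.410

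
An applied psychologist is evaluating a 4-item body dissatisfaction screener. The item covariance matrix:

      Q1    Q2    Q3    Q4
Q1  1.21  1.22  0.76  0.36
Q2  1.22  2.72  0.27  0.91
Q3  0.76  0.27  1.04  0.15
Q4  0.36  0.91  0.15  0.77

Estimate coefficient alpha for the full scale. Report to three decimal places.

Σσ²ᵢ = 1.21 + 2.72 + 1.04 + 0.77 = 5.74
Sum of off-diagonal covariances = 3.67
total variance = 5.74 + 2 × 3.67 = 13.08
α = (k/(k−1))·(1 − Σσ²ᵢ/total variance) = (4/3)·(1 − 5.74/13.08) = 0.748

α = 0.748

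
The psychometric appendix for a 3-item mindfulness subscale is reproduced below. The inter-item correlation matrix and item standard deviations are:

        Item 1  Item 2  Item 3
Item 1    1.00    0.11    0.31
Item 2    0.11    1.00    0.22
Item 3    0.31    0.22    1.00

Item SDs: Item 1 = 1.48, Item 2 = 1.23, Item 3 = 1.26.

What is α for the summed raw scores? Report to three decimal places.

α = 0.446

Σσ²ᵢ = 1.48² + 1.23² + 1.26² = 5.2909
Covariances σ_ij = r_ij · s_i · s_j:
  σ(Item 1,Item 2) = 0.11 × 1.48 × 1.23 = 0.2002
  σ(Item 1,Item 3) = 0.31 × 1.48 × 1.26 = 0.5781
  σ(Item 2,Item 3) = 0.22 × 1.23 × 1.26 = 0.3410
σ²_T = Σσ²ᵢ + 2·Σσ_ij = 5.2909 + 2 × 1.1193 = 7.5295
α = (3/2)·(1 − 5.2909/7.5295) = 0.446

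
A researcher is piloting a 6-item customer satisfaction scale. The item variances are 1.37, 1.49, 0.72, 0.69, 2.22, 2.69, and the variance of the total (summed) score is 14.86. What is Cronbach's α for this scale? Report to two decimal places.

Σσ²ᵢ = 1.37 + 1.49 + 0.72 + 0.69 + 2.22 + 2.69 = 9.18
α = (k/(k−1))·(1 − Σσ²ᵢ/total variance) = (6/5)·(1 − 9.18/14.86) = 0.46

α = 0.46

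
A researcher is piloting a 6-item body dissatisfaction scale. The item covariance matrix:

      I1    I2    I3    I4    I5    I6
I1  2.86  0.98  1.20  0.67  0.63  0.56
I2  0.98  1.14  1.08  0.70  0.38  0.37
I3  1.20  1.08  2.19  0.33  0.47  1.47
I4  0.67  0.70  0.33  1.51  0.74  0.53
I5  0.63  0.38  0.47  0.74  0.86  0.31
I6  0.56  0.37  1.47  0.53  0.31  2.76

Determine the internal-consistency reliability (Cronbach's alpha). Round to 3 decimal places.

α = 0.778

ΣVar(i) = 2.86 + 1.14 + 2.19 + 1.51 + 0.86 + 2.76 = 11.32
Σ_{i<j} σ_ij = 10.42
σ²_total = 11.32 + 2 × 10.42 = 32.16
α = (k/(k−1))·(1 − ΣVar(i)/σ²_total) = (6/5)·(1 − 11.32/32.16) = 0.778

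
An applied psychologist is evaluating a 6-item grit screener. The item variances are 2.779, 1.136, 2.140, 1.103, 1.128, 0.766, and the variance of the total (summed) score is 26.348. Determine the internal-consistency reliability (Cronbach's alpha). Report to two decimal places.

Σσᵢ² = 2.779 + 1.136 + 2.140 + 1.103 + 1.128 + 0.766 = 9.052
α = (k/(k−1))·(1 − Σσᵢ²/σ²_T) = (6/5)·(1 − 9.052/26.348) = 0.79

Cronbach's alpha = 0.79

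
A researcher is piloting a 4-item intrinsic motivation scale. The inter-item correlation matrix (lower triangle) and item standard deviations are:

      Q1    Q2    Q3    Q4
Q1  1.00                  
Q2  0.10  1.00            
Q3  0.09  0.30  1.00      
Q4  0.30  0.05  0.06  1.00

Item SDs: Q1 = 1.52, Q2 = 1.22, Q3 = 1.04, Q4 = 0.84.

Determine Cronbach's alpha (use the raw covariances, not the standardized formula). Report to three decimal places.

Cronbach's alpha = 0.400

Σσ²ᵢ = 1.52² + 1.22² + 1.04² + 0.84² = 5.5860
Covariances σ_ij = r_ij · s_i · s_j:
  σ(Q1,Q2) = 0.10 × 1.52 × 1.22 = 0.1854
  σ(Q1,Q3) = 0.09 × 1.52 × 1.04 = 0.1423
  σ(Q1,Q4) = 0.30 × 1.52 × 0.84 = 0.3830
  σ(Q2,Q3) = 0.30 × 1.22 × 1.04 = 0.3806
  σ(Q2,Q4) = 0.05 × 1.22 × 0.84 = 0.0512
  σ(Q3,Q4) = 0.06 × 1.04 × 0.84 = 0.0524
σ²_T = Σσ²ᵢ + 2·Σσ_ij = 5.5860 + 2 × 1.1949 = 7.9758
α = (4/3)·(1 − 5.5860/7.9758) = 0.400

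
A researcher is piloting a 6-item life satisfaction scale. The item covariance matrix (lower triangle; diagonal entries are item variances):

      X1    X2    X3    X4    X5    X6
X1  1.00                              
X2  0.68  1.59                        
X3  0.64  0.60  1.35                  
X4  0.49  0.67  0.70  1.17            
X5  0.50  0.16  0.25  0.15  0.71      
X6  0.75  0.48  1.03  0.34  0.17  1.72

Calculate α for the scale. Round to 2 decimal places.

α = 0.80

Σσᵢ² = 1.00 + 1.59 + 1.35 + 1.17 + 0.71 + 1.72 = 7.54
Sum of the distinct covariances = 7.61
σ²_total = 7.54 + 2 × 7.61 = 22.76
α = (k/(k−1))·(1 − Σσᵢ²/σ²_total) = (6/5)·(1 − 7.54/22.76) = 0.80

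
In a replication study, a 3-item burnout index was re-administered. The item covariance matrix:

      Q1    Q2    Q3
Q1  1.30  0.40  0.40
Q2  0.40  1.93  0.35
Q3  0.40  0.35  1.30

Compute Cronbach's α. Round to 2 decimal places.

α = 0.51

Σσ²ᵢ = 1.30 + 1.93 + 1.30 = 4.53
Sum of the distinct covariances = 1.15
σ²_total = 4.53 + 2 × 1.15 = 6.83
α = (k/(k−1))·(1 − Σσ²ᵢ/σ²_total) = (3/2)·(1 − 4.53/6.83) = 0.51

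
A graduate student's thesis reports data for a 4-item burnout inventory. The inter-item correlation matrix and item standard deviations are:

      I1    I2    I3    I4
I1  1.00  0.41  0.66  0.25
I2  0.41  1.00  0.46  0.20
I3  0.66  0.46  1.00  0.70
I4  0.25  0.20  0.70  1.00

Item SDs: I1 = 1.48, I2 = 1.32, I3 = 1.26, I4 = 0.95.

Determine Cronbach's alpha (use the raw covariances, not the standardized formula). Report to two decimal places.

Cronbach's alpha = 0.76

Σσ²ᵢ = 1.48² + 1.32² + 1.26² + 0.95² = 6.4229
Covariances σ_ij = r_ij · s_i · s_j:
  σ(I1,I2) = 0.41 × 1.48 × 1.32 = 0.8010
  σ(I1,I3) = 0.66 × 1.48 × 1.26 = 1.2308
  σ(I1,I4) = 0.25 × 1.48 × 0.95 = 0.3515
  σ(I2,I3) = 0.46 × 1.32 × 1.26 = 0.7651
  σ(I2,I4) = 0.20 × 1.32 × 0.95 = 0.2508
  σ(I3,I4) = 0.70 × 1.26 × 0.95 = 0.8379
σ²_T = Σσ²ᵢ + 2·Σσ_ij = 6.4229 + 2 × 4.2371 = 14.8971
α = (4/3)·(1 − 6.4229/14.8971) = 0.76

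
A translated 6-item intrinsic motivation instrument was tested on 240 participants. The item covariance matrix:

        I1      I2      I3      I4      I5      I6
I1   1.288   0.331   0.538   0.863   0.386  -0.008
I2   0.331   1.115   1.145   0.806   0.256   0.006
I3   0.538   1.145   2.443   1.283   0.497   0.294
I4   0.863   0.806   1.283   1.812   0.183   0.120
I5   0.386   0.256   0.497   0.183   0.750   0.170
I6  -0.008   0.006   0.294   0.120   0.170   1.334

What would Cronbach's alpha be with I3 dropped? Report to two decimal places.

α = 0.62

Remaining items: I1, I2, I4, I5, I6 (k = 5).
Σσ²ᵢ = 1.288 + 1.115 + 1.812 + 0.750 + 1.334 = 6.299
total variance = 6.299 + 2 × 3.113 = 12.525
α (item deleted) = (5/4)·(1 − 6.299/12.525) = 0.62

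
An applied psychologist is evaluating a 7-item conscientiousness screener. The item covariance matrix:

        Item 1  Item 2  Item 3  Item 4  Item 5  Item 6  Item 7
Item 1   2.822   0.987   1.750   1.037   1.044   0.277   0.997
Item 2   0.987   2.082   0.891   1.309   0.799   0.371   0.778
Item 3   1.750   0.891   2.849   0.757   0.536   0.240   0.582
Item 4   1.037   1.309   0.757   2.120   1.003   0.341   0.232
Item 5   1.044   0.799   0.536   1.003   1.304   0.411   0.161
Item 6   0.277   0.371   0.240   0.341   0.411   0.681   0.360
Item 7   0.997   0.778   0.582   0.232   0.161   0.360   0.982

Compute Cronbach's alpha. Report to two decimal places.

Cronbach's alpha = 0.81

sum of item variances = 2.822 + 2.082 + 2.849 + 2.120 + 1.304 + 0.681 + 0.982 = 12.840
Sum of off-diagonal covariances = 14.863
σ²_total = 12.840 + 2 × 14.863 = 42.566
α = (k/(k−1))·(1 − sum of item variances/σ²_total) = (7/6)·(1 − 12.840/42.566) = 0.81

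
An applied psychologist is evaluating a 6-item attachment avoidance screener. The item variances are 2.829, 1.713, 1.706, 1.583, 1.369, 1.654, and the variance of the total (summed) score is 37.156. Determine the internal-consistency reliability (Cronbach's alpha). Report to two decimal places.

α = 0.85

ΣVar(i) = 2.829 + 1.713 + 1.706 + 1.583 + 1.369 + 1.654 = 10.854
α = (k/(k−1))·(1 − ΣVar(i)/σ²_T) = (6/5)·(1 − 10.854/37.156) = 0.85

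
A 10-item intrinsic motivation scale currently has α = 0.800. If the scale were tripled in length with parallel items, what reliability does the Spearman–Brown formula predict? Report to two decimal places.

Length factor m = 3
α' = m·α / (1 + (m−1)·α)
   = 3 × 0.800 / (1 + (3 − 1) × 0.800)
   = 2.4000 / 2.6000 = 0.92

predicted reliability = 0.92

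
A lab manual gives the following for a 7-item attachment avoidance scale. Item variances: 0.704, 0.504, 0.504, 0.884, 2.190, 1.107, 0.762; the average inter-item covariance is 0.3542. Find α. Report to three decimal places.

sum of item variances = 0.704 + 0.504 + 0.504 + 0.884 + 2.190 + 1.107 + 0.762 = 6.655
Sum of the 21 distinct covariances = 21 × 0.3542 = 7.4382
Var(T) = sum of item variances + 2·Σcov = 6.655 + 2 × 7.4382 = 21.5314
α = (7/6)·(1 − 6.655/21.5314) = 0.806

α = 0.806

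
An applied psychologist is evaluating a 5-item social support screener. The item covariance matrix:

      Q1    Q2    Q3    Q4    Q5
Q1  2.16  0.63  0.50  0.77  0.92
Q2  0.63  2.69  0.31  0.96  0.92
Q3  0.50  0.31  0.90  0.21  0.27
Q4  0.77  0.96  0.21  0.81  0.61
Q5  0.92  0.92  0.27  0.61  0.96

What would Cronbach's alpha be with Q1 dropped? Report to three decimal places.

Remaining items: Q2, Q3, Q4, Q5 (k = 4).
Σσ²ᵢ = 2.69 + 0.90 + 0.81 + 0.96 = 5.36
σ²_T = 5.36 + 2 × 3.28 = 11.92
α (item deleted) = (4/3)·(1 − 5.36/11.92) = 0.734

α = 0.734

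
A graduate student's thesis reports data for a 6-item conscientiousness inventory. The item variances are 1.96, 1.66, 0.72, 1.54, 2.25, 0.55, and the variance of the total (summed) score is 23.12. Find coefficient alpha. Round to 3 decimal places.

coefficient alpha = 0.749

sum of item variances = 1.96 + 1.66 + 0.72 + 1.54 + 2.25 + 0.55 = 8.68
α = (k/(k−1))·(1 − sum of item variances/total variance) = (6/5)·(1 − 8.68/23.12) = 0.749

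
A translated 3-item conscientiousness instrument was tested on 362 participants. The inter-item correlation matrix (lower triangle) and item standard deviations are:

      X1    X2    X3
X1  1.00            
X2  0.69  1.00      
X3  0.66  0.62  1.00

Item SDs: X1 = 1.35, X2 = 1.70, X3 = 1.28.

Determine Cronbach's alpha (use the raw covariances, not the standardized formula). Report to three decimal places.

Σσ²ᵢ = 1.35² + 1.70² + 1.28² = 6.3509
Covariances σ_ij = r_ij · s_i · s_j:
  σ(X1,X2) = 0.69 × 1.35 × 1.70 = 1.5836
  σ(X1,X3) = 0.66 × 1.35 × 1.28 = 1.1405
  σ(X2,X3) = 0.62 × 1.70 × 1.28 = 1.3491
σ²_T = Σσ²ᵢ + 2·Σσ_ij = 6.3509 + 2 × 4.0732 = 14.4973
α = (3/2)·(1 − 6.3509/14.4973) = 0.843

α = 0.843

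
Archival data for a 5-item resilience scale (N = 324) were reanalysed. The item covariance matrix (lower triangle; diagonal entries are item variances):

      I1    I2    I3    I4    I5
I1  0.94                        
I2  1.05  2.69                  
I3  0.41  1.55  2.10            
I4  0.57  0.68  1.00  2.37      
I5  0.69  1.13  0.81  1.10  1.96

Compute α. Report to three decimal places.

α = 0.802

Σσ²ᵢ = 0.94 + 2.69 + 2.10 + 2.37 + 1.96 = 10.06
Σ_{i<j} σ_ij = 8.99
σ²_total = 10.06 + 2 × 8.99 = 28.04
α = (k/(k−1))·(1 − Σσ²ᵢ/σ²_total) = (5/4)·(1 − 10.06/28.04) = 0.802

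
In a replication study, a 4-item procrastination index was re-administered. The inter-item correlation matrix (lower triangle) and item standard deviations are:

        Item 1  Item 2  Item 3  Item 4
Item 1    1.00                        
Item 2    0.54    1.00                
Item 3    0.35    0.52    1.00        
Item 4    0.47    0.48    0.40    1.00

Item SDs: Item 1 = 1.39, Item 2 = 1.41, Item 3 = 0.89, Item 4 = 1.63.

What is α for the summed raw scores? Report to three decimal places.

Σσ²ᵢ = 1.39² + 1.41² + 0.89² + 1.63² = 7.3692
Covariances σ_ij = r_ij · s_i · s_j:
  σ(Item 1,Item 2) = 0.54 × 1.39 × 1.41 = 1.0583
  σ(Item 1,Item 3) = 0.35 × 1.39 × 0.89 = 0.4330
  σ(Item 1,Item 4) = 0.47 × 1.39 × 1.63 = 1.0649
  σ(Item 2,Item 3) = 0.52 × 1.41 × 0.89 = 0.6525
  σ(Item 2,Item 4) = 0.48 × 1.41 × 1.63 = 1.1032
  σ(Item 3,Item 4) = 0.40 × 0.89 × 1.63 = 0.5803
σ²_T = Σσ²ᵢ + 2·Σσ_ij = 7.3692 + 2 × 4.8922 = 17.1536
α = (4/3)·(1 − 7.3692/17.1536) = 0.761

α = 0.761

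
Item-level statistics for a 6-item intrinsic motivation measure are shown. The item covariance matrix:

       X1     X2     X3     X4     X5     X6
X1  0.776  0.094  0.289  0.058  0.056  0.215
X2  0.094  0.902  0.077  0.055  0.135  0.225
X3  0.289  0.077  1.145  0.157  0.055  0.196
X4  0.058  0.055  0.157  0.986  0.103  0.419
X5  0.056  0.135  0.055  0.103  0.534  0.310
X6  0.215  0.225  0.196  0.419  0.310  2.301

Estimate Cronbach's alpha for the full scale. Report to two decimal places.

α = 0.51

sum of item variances = 0.776 + 0.902 + 1.145 + 0.986 + 0.534 + 2.301 = 6.644
Sum of the distinct covariances = 2.444
Var(T) = 6.644 + 2 × 2.444 = 11.532
α = (k/(k−1))·(1 − sum of item variances/Var(T)) = (6/5)·(1 − 6.644/11.532) = 0.51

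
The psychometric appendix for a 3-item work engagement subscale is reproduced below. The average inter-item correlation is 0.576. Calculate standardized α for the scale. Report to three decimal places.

standardized α = 0.803

Standardized α = k·r̄ / (1 + (k−1)·r̄) = 3 × 0.576 / (1 + 2 × 0.576)
  = 1.7280 / 2.1520 = 0.803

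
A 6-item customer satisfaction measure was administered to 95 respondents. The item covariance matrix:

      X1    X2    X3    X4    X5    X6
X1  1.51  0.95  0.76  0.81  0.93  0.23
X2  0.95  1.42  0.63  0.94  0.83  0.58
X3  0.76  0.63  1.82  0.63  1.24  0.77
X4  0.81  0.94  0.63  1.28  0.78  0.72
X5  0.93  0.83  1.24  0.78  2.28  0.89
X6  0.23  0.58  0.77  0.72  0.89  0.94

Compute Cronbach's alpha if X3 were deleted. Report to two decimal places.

Remaining items: X1, X2, X4, X5, X6 (k = 5).
ΣVar(i) = 1.51 + 1.42 + 1.28 + 2.28 + 0.94 = 7.43
total variance = 7.43 + 2 × 7.66 = 22.75
α (item deleted) = (5/4)·(1 − 7.43/22.75) = 0.84

Cronbach's alpha = 0.84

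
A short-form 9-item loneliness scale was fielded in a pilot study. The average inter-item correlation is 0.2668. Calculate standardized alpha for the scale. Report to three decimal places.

Standardized α = k·r̄ / (1 + (k−1)·r̄) = 9 × 0.2668 / (1 + 8 × 0.2668)
  = 2.4012 / 3.1344 = 0.766

α = 0.766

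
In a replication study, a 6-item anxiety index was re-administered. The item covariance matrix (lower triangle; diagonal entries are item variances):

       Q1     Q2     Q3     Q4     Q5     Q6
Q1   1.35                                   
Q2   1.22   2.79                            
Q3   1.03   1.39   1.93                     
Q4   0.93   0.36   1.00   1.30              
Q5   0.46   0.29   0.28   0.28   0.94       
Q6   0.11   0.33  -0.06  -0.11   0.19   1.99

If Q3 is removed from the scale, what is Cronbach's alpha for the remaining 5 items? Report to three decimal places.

Remaining items: Q1, Q2, Q4, Q5, Q6 (k = 5).
sum of item variances = 1.35 + 2.79 + 1.30 + 0.94 + 1.99 = 8.37
total variance = 8.37 + 2 × 4.06 = 16.49
α (item deleted) = (5/4)·(1 − 8.37/16.49) = 0.616

α = 0.616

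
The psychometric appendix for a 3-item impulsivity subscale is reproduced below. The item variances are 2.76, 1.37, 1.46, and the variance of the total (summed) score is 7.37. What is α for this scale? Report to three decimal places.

Σσᵢ² = 2.76 + 1.37 + 1.46 = 5.59
α = (k/(k−1))·(1 − Σσᵢ²/Var(T)) = (3/2)·(1 − 5.59/7.37) = 0.362

α = 0.362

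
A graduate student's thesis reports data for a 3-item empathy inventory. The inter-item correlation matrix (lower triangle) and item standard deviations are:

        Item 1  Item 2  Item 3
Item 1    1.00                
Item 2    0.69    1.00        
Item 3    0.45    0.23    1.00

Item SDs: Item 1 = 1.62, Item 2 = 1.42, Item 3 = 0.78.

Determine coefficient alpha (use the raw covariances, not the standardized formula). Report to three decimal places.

Σσ²ᵢ = 1.62² + 1.42² + 0.78² = 5.2492
Covariances σ_ij = r_ij · s_i · s_j:
  σ(Item 1,Item 2) = 0.69 × 1.62 × 1.42 = 1.5873
  σ(Item 1,Item 3) = 0.45 × 1.62 × 0.78 = 0.5686
  σ(Item 2,Item 3) = 0.23 × 1.42 × 0.78 = 0.2547
σ²_T = Σσ²ᵢ + 2·Σσ_ij = 5.2492 + 2 × 2.4106 = 10.0704
α = (3/2)·(1 − 5.2492/10.0704) = 0.718

coefficient alpha = 0.718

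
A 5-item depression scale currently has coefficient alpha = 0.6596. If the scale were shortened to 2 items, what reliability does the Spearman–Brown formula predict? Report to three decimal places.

Length factor m = 2/5 = 0.4000
α' = m·α / (1 − (1−m)·α)
   = 2/5 × 0.6596 / (1 − (1 − 2/5) × 0.6596)
   = 0.2638 / 0.6042 = 0.437

predicted reliability = 0.437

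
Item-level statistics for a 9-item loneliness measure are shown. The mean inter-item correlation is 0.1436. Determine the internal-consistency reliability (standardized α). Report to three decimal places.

α = 0.601

Standardized α = k·r̄ / (1 + (k−1)·r̄) = 9 × 0.1436 / (1 + 8 × 0.1436)
  = 1.2924 / 2.1488 = 0.601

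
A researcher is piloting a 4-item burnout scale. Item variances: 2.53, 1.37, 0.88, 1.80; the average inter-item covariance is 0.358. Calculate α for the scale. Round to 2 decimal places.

α = 0.53

Σσ²ᵢ = 2.53 + 1.37 + 0.88 + 1.80 = 6.58
Sum of the 6 distinct covariances = 6 × 0.358 = 2.148
σ²_total = Σσ²ᵢ + 2·Σcov = 6.58 + 2 × 2.148 = 10.876
α = (4/3)·(1 − 6.58/10.876) = 0.53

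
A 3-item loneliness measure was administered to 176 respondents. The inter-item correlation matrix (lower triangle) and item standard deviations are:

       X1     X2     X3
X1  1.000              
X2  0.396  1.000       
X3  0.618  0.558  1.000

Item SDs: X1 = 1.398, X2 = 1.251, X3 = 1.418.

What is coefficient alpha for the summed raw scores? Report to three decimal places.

Σσ²ᵢ = 1.398² + 1.251² + 1.418² = 5.5301
Covariances σ_ij = r_ij · s_i · s_j:
  σ(X1,X2) = 0.396 × 1.398 × 1.251 = 0.6926
  σ(X1,X3) = 0.618 × 1.398 × 1.418 = 1.2251
  σ(X2,X3) = 0.558 × 1.251 × 1.418 = 0.9898
σ²_T = Σσ²ᵢ + 2·Σσ_ij = 5.5301 + 2 × 2.9075 = 11.3451
α = (3/2)·(1 − 5.5301/11.3451) = 0.769

coefficient alpha = 0.769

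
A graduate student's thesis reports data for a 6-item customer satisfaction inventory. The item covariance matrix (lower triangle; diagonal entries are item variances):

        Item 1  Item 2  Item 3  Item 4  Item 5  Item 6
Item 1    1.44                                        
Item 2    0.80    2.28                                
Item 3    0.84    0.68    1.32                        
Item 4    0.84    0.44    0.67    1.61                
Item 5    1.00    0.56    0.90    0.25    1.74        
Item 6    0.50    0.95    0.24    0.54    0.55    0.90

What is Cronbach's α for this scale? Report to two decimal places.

α = 0.81

Σσ²ᵢ = 1.44 + 2.28 + 1.32 + 1.61 + 1.74 + 0.90 = 9.29
Sum of the distinct covariances = 9.76
Var(T) = 9.29 + 2 × 9.76 = 28.81
α = (k/(k−1))·(1 − Σσ²ᵢ/Var(T)) = (6/5)·(1 − 9.29/28.81) = 0.81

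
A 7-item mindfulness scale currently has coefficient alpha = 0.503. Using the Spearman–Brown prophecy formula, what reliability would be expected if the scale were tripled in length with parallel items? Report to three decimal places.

predicted reliability = 0.752

Length factor m = 3
α' = m·α / (1 + (m−1)·α)
   = 3 × 0.503 / (1 + (3 − 1) × 0.503)
   = 1.5090 / 2.0060 = 0.752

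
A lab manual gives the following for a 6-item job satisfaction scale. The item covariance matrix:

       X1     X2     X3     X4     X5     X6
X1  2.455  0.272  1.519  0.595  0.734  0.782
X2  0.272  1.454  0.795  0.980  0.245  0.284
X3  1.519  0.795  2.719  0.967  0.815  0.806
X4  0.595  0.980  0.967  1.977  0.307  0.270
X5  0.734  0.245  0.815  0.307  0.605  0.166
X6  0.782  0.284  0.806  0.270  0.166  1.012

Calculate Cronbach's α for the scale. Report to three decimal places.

ΣVar(i) = 2.455 + 1.454 + 2.719 + 1.977 + 0.605 + 1.012 = 10.222
Σ_{i<j} σ_ij = 9.537
σ²_total = 10.222 + 2 × 9.537 = 29.296
α = (k/(k−1))·(1 − ΣVar(i)/σ²_total) = (6/5)·(1 − 10.222/29.296) = 0.781

Cronbach's α = 0.781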